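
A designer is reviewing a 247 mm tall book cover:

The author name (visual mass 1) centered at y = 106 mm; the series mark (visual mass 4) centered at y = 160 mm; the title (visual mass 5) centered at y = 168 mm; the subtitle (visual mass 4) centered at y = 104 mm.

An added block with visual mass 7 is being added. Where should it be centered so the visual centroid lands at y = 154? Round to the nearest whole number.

y ≈ 176

New total weight: (1 + 4 + 5 + 4) + 7 = 21.
y: need Σw·y = 21·154 = 3234. Existing = 1·106 + 4·160 + 5·168 + 4·104 = 2002. Remainder 1232 / 7 ≈ 176.00.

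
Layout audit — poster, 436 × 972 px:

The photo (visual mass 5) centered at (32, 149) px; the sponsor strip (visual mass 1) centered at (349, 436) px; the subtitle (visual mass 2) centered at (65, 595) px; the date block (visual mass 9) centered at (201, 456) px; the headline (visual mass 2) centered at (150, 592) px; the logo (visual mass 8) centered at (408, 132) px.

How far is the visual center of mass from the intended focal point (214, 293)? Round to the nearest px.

Weights sum to 5 + 1 + 2 + 9 + 2 + 8 = 27.
x-moment: 5·32 + 1·349 + 2·65 + 9·201 + 2·150 + 8·408 = 6012; centroid 6012/27 ≈ 222.67.
y-moment: 5·149 + 1·436 + 2·595 + 9·456 + 2·592 + 8·132 = 8715; centroid 8715/27 ≈ 322.78.
Offset from (214, 293): Δx ≈ 8.67, Δy ≈ 29.78; distance = √(Δx² + Δy²) ≈ 31.01.

≈ 31 px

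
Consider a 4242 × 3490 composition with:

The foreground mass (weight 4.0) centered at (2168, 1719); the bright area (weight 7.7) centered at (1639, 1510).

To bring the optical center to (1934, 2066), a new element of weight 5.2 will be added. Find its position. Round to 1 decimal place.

(2190.8, 3156.2)

After adding the new element, total weight = 4.0 + 7.7 + 5.2 = 16.9.
Along x: (21292.3 + 5.2·x) / 16.9 = 1934 (existing moment 4.0·2168 + 7.7·1639 = 21292.3) ⇒ x = (32684.6 − 21292.3) / 5.2 ≈ 2190.83.
Along y: (18503.0 + 5.2·y) / 16.9 = 2066 (existing moment 4.0·1719 + 7.7·1510 = 18503.0) ⇒ y = (34915.4 − 18503.0) / 5.2 ≈ 3156.23.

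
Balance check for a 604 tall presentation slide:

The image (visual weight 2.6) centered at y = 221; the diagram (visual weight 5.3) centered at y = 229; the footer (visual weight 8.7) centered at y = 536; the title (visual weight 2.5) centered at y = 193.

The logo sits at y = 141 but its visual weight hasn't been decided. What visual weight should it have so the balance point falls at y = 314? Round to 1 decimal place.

w ≈ 5.4

Known weights sum to 2.6 + 5.3 + 8.7 + 2.5 = 19.1; their moment is 2.6·221 + 5.3·229 + 8.7·536 + 2.5·193 = 6934.0.
Set Σw·y/Σw = 314: (6934.0 + 141w) = 314·(19.1 + w).
So w = (314·19.1 − 6934.0)/(141 − 314) = -936.6/-173 ≈ 5.41.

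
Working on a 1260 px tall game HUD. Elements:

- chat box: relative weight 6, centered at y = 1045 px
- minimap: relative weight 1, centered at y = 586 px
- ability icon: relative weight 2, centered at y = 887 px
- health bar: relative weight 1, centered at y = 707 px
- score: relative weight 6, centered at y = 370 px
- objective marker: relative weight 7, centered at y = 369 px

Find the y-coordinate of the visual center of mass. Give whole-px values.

y ≈ 615

Σw = 6 + 1 + 2 + 1 + 6 + 7 = 23.
y: (6·1045 + 1·586 + 2·887 + 1·707 + 6·370 + 7·369) / 23 = 14140 / 23 ≈ 614.78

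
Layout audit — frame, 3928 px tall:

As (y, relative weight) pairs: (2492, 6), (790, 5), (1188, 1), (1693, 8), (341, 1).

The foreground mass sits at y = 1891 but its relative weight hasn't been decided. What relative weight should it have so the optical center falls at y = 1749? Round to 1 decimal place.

Known weights sum to 6 + 5 + 1 + 8 + 1 = 21; their moment is 6·2492 + 5·790 + 1·1188 + 8·1693 + 1·341 = 33975.
For the centroid to hit 1749: (33975 + w·1891) / (21 + w) = 1749.
Rearranging, w·(1891 − 1749) = 1749·21 − 33975 = 2754, so w ≈ 2754/142 = 19.39.

w ≈ 19.4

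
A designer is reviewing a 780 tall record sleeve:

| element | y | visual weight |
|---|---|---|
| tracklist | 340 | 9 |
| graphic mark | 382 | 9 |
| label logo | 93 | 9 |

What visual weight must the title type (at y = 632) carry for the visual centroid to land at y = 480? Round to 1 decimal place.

w ≈ 37.0

Existing Σw = 27 (9 + 9 + 9); existing moment 9·340 + 9·382 + 9·93 = 7335.
Set Σw·y/Σw = 480: (7335 + 632w) = 480·(27 + w).
Solving: w = (480·27 − 7335) / (632 − 480) = 5625 / 152 ≈ 37.01.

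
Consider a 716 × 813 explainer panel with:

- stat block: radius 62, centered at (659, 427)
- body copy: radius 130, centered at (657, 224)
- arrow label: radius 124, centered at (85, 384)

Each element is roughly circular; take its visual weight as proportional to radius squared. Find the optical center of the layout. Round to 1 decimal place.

r² weights: stat block 62² = 3844, body copy 130² = 16900, arrow label 124² = 15376. Total = 36120.
Σw·x = 3844·659 + 16900·657 + 15376·85 = 14943456, so x̄ = 14943456/36120 ≈ 413.72.
Σw·y = 3844·427 + 16900·224 + 15376·384 = 11331372, so ȳ = 11331372/36120 ≈ 313.71.

(413.7, 313.7)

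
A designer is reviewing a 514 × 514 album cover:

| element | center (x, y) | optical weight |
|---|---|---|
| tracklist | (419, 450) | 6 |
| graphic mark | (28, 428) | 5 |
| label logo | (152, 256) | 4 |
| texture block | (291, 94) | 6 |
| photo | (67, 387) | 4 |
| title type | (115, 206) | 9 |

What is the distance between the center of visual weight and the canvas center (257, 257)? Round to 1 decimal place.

Total weight = 6 + 5 + 4 + 6 + 4 + 9 = 34.
Σw·x = 6311; x̄ = 6311/34 ≈ 185.62.
y: moment 9830 / weight 34 ≈ 289.12
Relative to (257, 257): Δ = (-71.38, 32.12); |Δ| = √(-71.38² + 32.12²) ≈ 78.28.

≈ 78.3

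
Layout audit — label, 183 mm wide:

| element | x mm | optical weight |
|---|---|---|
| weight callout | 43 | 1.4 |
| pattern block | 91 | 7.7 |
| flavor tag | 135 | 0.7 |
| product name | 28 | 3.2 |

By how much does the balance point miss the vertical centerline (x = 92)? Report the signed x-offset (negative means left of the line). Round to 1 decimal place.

≈ -19.3 mm

Σw = 1.4 + 7.7 + 0.7 + 3.2 = 13.0.
Σw·x = 1.4·43 + 7.7·91 + 0.7·135 + 3.2·28 = 945.0, so x̄ = 945.0/13.0 ≈ 72.69.
Offset from x = 92: 72.69 − 92 ≈ -19.31.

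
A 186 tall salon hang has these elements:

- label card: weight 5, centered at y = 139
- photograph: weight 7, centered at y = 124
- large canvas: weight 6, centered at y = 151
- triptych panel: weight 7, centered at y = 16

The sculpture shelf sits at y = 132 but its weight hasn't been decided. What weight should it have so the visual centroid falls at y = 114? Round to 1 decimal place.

w ≈ 14.9

Existing Σw = 25 (5 + 7 + 6 + 7); existing moment 5·139 + 7·124 + 6·151 + 7·16 = 2581.
Balance at y = 114 requires (2581 + w·132) / (25 + w) = 114.
So w = (114·25 − 2581)/(132 − 114) = 269/18 ≈ 14.94.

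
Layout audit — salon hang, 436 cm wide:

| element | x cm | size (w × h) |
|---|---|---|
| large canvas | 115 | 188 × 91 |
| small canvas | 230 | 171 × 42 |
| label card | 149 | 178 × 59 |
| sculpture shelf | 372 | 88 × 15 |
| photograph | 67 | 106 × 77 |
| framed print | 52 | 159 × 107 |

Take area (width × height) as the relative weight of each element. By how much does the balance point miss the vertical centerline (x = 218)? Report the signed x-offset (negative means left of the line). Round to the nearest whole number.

Taking area as weight: large canvas 188·91 = 17108, small canvas 171·42 = 7182, label card 178·59 = 10502, sculpture shelf 88·15 = 1320, photograph 106·77 = 8162, framed print 159·107 = 17013. Sum 61287.
Σw·x = 17108·115 + 7182·230 + 10502·149 + 1320·372 + 8162·67 + 17013·52 = 7106648, so x̄ = 7106648/61287 ≈ 115.96.
Difference: 115.96 − 218 ≈ -102.04.

≈ -102 cm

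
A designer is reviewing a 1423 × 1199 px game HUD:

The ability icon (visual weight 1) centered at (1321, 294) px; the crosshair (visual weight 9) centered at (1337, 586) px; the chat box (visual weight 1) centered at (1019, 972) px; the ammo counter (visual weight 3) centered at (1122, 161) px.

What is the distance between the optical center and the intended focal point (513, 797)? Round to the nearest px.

≈ 810 px

Σw = 1 + 9 + 1 + 3 = 14.
x-moment: 1·1321 + 9·1337 + 1·1019 + 3·1122 = 17739; centroid 17739/14 ≈ 1267.07.
y-moment: 1·294 + 9·586 + 1·972 + 3·161 = 7023; centroid 7023/14 ≈ 501.64.
Offset from (513, 797): Δx ≈ 754.07, Δy ≈ -295.36; distance = √(Δx² + Δy²) ≈ 809.85.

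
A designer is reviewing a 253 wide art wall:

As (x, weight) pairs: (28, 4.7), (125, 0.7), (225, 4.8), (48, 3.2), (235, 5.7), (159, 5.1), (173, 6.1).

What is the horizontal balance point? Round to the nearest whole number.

x ≈ 154

Σw = 4.7 + 0.7 + 4.8 + 3.2 + 5.7 + 5.1 + 6.1 = 30.3.
x: (4.7·28 + 0.7·125 + 4.8·225 + 3.2·48 + 5.7·235 + 5.1·159 + 6.1·173) / 30.3 = 4658.4 / 30.3 ≈ 153.74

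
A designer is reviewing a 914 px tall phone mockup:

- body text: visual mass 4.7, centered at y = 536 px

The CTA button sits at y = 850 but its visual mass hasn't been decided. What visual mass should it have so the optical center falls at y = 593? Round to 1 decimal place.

w ≈ 1.0

The single fixed element contributes weight 4.7, moment 4.7·536 = 2519.2.
For the centroid to hit 593: (2519.2 + w·850) / (4.7 + w) = 593.
Rearranging, w·(850 − 593) = 593·4.7 − 2519.2 = 267.9, so w ≈ 267.9/257 = 1.04.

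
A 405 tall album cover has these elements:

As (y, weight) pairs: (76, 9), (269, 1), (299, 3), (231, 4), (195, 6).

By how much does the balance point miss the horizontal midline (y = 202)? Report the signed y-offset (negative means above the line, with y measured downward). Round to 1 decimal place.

≈ -30.5

Total weight = 9 + 1 + 3 + 4 + 6 = 23.
y: (9·76 + 1·269 + 3·299 + 4·231 + 6·195) / 23 = 3944 / 23 ≈ 171.48
Difference: 171.48 − 202 ≈ -30.52.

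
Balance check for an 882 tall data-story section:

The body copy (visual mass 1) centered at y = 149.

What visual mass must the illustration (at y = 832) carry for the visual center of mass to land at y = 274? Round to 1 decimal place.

The single fixed element contributes weight 1, moment 1·149 = 149.
Set Σw·y/Σw = 274: (149 + 832w) = 274·(1 + w).
Rearranging, w·(832 − 274) = 274·1 − 149 = 125, so w ≈ 125/558 = 0.22.

w ≈ 0.2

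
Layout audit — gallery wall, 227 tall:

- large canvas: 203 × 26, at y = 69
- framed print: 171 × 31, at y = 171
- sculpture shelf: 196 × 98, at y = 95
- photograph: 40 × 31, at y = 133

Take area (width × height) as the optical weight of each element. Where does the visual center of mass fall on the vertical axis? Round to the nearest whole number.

Areas → weights: large canvas 203·26 = 5278, framed print 171·31 = 5301, sculpture shelf 196·98 = 19208, photograph 40·31 = 1240; Σw = 31027.
Σw·y = 5278·69 + 5301·171 + 19208·95 + 1240·133 = 3260333, so ȳ = 3260333/31027 ≈ 105.08.

y ≈ 105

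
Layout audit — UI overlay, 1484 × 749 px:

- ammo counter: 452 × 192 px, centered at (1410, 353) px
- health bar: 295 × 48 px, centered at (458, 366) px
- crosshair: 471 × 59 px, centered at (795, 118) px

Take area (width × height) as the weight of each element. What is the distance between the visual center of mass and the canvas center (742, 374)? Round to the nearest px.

Taking area as weight: ammo counter 452·192 = 86784, health bar 295·48 = 14160, crosshair 471·59 = 27789. Sum 128733.
x: (86784·1410 + 14160·458 + 27789·795) / 128733 = 150942975 / 128733 ≈ 1172.53
y: (86784·353 + 14160·366 + 27789·118) / 128733 = 39096414 / 128733 ≈ 303.70
Offset from (742, 374): Δx ≈ 430.53, Δy ≈ -70.30; distance = √(Δx² + Δy²) ≈ 436.23.

≈ 436 px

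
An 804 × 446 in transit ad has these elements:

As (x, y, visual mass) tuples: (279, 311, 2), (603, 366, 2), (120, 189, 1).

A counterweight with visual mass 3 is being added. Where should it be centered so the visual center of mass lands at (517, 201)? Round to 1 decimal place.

New total weight: (2 + 2 + 1) + 3 = 8.
Along x: (1884 + 3·x) / 8 = 517 (existing moment 2·279 + 2·603 + 1·120 = 1884) ⇒ x = (4136 − 1884) / 3 ≈ 750.67.
Along y: (1543 + 3·y) / 8 = 201 (existing moment 2·311 + 2·366 + 1·189 = 1543) ⇒ y = (1608 − 1543) / 3 ≈ 21.67.

(750.7, 21.7)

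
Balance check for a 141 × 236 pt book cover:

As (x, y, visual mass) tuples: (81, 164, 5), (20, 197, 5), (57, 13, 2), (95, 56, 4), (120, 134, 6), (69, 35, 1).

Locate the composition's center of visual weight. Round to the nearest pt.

(78, 126)

Weights sum to 5 + 5 + 2 + 4 + 6 + 1 = 23.
x-moment: 5·81 + 5·20 + 2·57 + 4·95 + 6·120 + 1·69 = 1788; centroid 1788/23 ≈ 77.74.
y-moment: 5·164 + 5·197 + 2·13 + 4·56 + 6·134 + 1·35 = 2894; centroid 2894/23 ≈ 125.83.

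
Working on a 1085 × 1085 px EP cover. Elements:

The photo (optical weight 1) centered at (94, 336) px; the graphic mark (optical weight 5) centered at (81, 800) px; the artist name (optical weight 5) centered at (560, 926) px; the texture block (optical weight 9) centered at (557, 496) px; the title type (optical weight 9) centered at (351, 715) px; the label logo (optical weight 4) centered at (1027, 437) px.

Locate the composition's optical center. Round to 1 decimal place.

(472.1, 654.9)

Total weight = 1 + 5 + 5 + 9 + 9 + 4 = 33.
Σw·x = 15579; x̄ = 15579/33 ≈ 472.09.
y: moment 21613 / weight 33 ≈ 654.94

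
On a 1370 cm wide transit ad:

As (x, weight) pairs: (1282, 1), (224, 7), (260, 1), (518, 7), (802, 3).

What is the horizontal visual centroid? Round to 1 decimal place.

x ≈ 481.2

Weights sum to 1 + 7 + 1 + 7 + 3 = 19.
Σw·x = 1·1282 + 7·224 + 1·260 + 7·518 + 3·802 = 9142, so x̄ = 9142/19 ≈ 481.16.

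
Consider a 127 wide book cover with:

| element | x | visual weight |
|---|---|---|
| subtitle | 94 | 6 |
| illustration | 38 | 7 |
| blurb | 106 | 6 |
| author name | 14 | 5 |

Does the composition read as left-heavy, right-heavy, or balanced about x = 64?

Σw = 6 + 7 + 6 + 5 = 24.
x-moment: 6·94 + 7·38 + 6·106 + 5·14 = 1536; centroid 1536/24 ≈ 64.00.
That equals the midline 64 — balanced.

balanced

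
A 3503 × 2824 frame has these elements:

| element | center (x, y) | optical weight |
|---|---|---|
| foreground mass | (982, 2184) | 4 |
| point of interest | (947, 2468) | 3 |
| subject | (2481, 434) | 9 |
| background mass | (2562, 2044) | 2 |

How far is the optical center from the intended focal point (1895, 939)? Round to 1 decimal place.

Σw = 4 + 3 + 9 + 2 = 18.
Σw·x = 4·982 + 3·947 + 9·2481 + 2·2562 = 34222, so x̄ = 34222/18 ≈ 1901.22.
Σw·y = 4·2184 + 3·2468 + 9·434 + 2·2044 = 24134, so ȳ = 24134/18 ≈ 1340.78.
Offset from (1895, 939): Δx ≈ 6.22, Δy ≈ 401.78; distance = √(Δx² + Δy²) ≈ 401.83.

≈ 401.8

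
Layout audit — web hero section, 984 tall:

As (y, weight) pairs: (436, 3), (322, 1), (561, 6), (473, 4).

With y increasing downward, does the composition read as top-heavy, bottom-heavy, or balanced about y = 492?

Weights sum to 3 + 1 + 6 + 4 = 14.
y-moment: 3·436 + 1·322 + 6·561 + 4·473 = 6888; centroid 6888/14 ≈ 492.00.
492.00 = 492 exactly: balanced.

balanced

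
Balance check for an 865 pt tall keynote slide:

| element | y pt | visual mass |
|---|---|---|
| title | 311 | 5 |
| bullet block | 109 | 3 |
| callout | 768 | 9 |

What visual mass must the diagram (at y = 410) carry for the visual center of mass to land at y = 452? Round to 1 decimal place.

w ≈ 26.4

Fixed elements: Σw = 5 + 3 + 9 = 17, Σw·y = 5·311 + 3·109 + 9·768 = 8794.
Set Σw·y/Σw = 452: (8794 + 410w) = 452·(17 + w).
Rearranging, w·(410 − 452) = 452·17 − 8794 = -1110, so w ≈ -1110/-42 = 26.43.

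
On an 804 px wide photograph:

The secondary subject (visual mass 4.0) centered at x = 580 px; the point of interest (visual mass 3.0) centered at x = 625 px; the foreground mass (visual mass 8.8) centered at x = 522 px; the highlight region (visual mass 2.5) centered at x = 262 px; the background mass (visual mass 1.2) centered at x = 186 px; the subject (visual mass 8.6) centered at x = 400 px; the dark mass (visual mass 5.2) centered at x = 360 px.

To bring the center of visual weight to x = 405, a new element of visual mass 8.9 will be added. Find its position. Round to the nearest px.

x ≈ 237

With the new element, Σw becomes 4.0 + 3.0 + 8.8 + 2.5 + 1.2 + 8.6 + 5.2 + 8.9 = 42.2.
x: target moment 42.2×405 = 17091.0; current 4.0·580 + 3.0·625 + 8.8·522 + 2.5·262 + 1.2·186 + 8.6·400 + 5.2·360 = 14978.8; the new element supplies 2112.2, so x = 2112.2/8.9 ≈ 237.33.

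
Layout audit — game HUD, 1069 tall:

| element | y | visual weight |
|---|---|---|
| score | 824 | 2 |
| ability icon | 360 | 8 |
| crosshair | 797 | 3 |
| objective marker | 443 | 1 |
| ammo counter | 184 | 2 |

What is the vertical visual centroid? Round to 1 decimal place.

y ≈ 483.1

Weights sum to 2 + 8 + 3 + 1 + 2 = 16.
Σw·y = 2·824 + 8·360 + 3·797 + 1·443 + 2·184 = 7730, so ȳ = 7730/16 ≈ 483.12.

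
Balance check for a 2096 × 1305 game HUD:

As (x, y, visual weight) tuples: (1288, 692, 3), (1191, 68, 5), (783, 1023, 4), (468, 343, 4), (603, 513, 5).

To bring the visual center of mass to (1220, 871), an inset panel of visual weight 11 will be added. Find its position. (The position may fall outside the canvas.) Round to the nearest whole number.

(1927, 1584)

After adding the inset panel, total weight = 3 + 5 + 4 + 4 + 5 + 11 = 32.
Along x: (17838 + 11·x) / 32 = 1220 (existing moment 3·1288 + 5·1191 + 4·783 + 4·468 + 5·603 = 17838) ⇒ x = (39040 − 17838) / 11 ≈ 1927.45.
Along y: (10445 + 11·y) / 32 = 871 (existing moment 3·692 + 5·68 + 4·1023 + 4·343 + 5·513 = 10445) ⇒ y = (27872 − 10445) / 11 ≈ 1584.27.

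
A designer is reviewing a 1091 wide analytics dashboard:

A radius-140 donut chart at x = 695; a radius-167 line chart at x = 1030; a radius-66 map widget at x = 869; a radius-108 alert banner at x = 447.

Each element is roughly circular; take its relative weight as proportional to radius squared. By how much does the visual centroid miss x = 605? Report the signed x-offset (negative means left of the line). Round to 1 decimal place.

≈ 203.5

Weights ∝ r²: donut chart 140² = 19600, line chart 167² = 27889, map widget 66² = 4356, alert banner 108² = 11664; Σw = 63509.
Σw·x = 19600·695 + 27889·1030 + 4356·869 + 11664·447 = 51346842, so x̄ = 51346842/63509 ≈ 808.50.
Difference: 808.50 − 605 ≈ 203.50.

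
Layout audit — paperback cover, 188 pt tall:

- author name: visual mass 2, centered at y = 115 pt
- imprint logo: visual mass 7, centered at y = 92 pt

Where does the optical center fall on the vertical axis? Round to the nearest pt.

Σw = 2 + 7 = 9.
Σw·y = 2·115 + 7·92 = 874, so ȳ = 874/9 ≈ 97.11.

y ≈ 97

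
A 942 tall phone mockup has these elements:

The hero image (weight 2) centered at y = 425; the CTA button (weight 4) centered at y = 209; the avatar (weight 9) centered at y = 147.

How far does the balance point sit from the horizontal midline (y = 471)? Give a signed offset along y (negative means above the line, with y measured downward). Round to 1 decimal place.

≈ -270.4

Σw = 2 + 4 + 9 = 15.
y-moment: 2·425 + 4·209 + 9·147 = 3009; centroid 3009/15 ≈ 200.60.
Difference: 200.60 − 471 ≈ -270.40.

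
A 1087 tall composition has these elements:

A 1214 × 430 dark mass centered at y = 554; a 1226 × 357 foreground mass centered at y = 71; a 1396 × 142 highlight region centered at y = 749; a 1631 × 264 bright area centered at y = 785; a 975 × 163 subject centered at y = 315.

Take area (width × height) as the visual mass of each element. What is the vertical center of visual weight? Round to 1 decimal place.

Taking area as weight: dark mass 1214·430 = 522020, foreground mass 1226·357 = 437682, highlight region 1396·142 = 198232, bright area 1631·264 = 430584, subject 975·163 = 158925. Sum 1747443.
y: (522020·554 + 437682·71 + 198232·749 + 430584·785 + 158925·315) / 1747443 = 856820085 / 1747443 ≈ 490.33

y ≈ 490.3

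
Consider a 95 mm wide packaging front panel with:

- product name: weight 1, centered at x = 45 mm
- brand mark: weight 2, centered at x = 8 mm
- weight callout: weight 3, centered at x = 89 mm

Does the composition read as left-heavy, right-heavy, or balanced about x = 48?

right-heavy

Weights sum to 1 + 2 + 3 = 6.
x: (1·45 + 2·8 + 3·89) / 6 = 328 / 6 ≈ 54.67
54.7 lies right of the midline 48, so the layout is right-heavy.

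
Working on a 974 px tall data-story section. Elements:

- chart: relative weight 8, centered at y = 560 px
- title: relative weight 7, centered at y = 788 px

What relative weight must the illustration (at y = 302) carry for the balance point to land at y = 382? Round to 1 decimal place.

Known weights sum to 8 + 7 = 15; their moment is 8·560 + 7·788 = 9996.
For the centroid to hit 382: (9996 + w·302) / (15 + w) = 382.
So w = (382·15 − 9996)/(302 − 382) = -4266/-80 ≈ 53.33.

w ≈ 53.3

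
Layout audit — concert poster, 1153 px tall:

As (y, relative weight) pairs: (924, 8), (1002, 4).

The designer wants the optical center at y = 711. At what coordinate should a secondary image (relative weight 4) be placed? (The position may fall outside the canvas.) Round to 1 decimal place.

After adding the secondary image, total weight = 8 + 4 + 4 = 16.
y: need Σw·y = 16·711 = 11376. Existing = 8·924 + 4·1002 = 11400. Remainder -24 / 4 ≈ -6.00.

y ≈ -6.0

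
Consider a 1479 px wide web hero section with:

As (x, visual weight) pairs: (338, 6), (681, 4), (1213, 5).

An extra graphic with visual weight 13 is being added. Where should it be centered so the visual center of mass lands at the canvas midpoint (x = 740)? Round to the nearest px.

New total weight: (6 + 4 + 5) + 13 = 28.
Along x: (10817 + 13·x) / 28 = 740 (existing moment 6·338 + 4·681 + 5·1213 = 10817) ⇒ x = (20720 − 10817) / 13 ≈ 761.77.

x ≈ 762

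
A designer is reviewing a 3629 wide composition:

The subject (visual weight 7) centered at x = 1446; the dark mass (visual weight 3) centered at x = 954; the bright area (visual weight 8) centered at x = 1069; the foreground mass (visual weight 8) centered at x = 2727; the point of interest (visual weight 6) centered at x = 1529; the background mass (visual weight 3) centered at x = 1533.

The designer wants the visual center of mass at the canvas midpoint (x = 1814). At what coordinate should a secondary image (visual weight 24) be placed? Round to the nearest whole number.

x ≈ 2079

With the secondary image, Σw becomes 7 + 3 + 8 + 8 + 6 + 3 + 24 = 59.
Along x: (57125 + 24·x) / 59 = 1814 (existing moment 7·1446 + 3·954 + 8·1069 + 8·2727 + 6·1529 + 3·1533 = 57125) ⇒ x = (107026 − 57125) / 24 ≈ 2079.21.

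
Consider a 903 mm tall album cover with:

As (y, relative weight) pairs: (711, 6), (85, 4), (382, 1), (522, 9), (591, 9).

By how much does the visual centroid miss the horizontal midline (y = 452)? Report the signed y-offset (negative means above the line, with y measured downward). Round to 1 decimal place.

≈ 65.4 mm

Σw = 6 + 4 + 1 + 9 + 9 = 29.
Σw·y = 6·711 + 4·85 + 1·382 + 9·522 + 9·591 = 15005, so ȳ = 15005/29 ≈ 517.41.
Offset from y = 452: 517.41 − 452 ≈ 65.41.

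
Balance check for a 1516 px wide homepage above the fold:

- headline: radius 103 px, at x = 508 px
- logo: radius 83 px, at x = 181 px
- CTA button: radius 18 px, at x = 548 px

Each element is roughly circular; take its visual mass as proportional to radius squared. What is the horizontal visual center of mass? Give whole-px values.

r² weights: headline 103² = 10609, logo 83² = 6889, CTA button 18² = 324. Total = 17822.
x: (10609·508 + 6889·181 + 324·548) / 17822 = 6813833 / 17822 ≈ 382.33

x ≈ 382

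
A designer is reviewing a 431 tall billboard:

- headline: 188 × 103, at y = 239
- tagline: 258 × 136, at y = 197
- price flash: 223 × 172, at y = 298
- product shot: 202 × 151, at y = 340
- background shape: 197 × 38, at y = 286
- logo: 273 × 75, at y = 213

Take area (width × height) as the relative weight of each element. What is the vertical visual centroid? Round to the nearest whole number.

y ≈ 263

Taking area as weight: headline 188·103 = 19364, tagline 258·136 = 35088, price flash 223·172 = 38356, product shot 202·151 = 30502, background shape 197·38 = 7486, logo 273·75 = 20475. Sum 151271.
Σw·y = 39843271; ȳ = 39843271/151271 ≈ 263.39.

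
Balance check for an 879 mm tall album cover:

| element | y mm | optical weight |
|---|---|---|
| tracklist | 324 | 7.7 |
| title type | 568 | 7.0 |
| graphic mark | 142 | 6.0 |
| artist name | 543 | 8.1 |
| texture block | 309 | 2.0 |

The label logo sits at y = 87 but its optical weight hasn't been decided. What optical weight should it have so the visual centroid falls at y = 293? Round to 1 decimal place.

w ≈ 16.1

Fixed elements: Σw = 7.7 + 7.0 + 6.0 + 8.1 + 2.0 = 30.8, Σw·y = 7.7·324 + 7.0·568 + 6.0·142 + 8.1·543 + 2.0·309 = 12339.1.
Balance at y = 293 requires (12339.1 + w·87) / (30.8 + w) = 293.
Solving: w = (293·30.8 − 12339.1) / (87 − 293) = -3314.7 / -206 ≈ 16.09.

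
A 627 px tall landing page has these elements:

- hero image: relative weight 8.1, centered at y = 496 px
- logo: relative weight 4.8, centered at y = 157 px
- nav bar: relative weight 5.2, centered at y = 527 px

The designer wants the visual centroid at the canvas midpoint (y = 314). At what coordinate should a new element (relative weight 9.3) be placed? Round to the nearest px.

After adding the new element, total weight = 8.1 + 4.8 + 5.2 + 9.3 = 27.4.
y: target moment 27.4×314 = 8603.6; current 8.1·496 + 4.8·157 + 5.2·527 = 7511.6; the new element supplies 1092.0, so y = 1092.0/9.3 ≈ 117.42.

y ≈ 117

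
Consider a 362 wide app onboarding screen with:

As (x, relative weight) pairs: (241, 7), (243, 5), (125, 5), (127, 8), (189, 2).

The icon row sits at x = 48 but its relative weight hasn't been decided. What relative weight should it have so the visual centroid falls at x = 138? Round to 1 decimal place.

w ≈ 13.3

Fixed elements: Σw = 7 + 5 + 5 + 8 + 2 = 27, Σw·x = 7·241 + 5·243 + 5·125 + 8·127 + 2·189 = 4921.
For the centroid to hit 138: (4921 + w·48) / (27 + w) = 138.
Solving: w = (138·27 − 4921) / (48 − 138) = -1195 / -90 ≈ 13.28.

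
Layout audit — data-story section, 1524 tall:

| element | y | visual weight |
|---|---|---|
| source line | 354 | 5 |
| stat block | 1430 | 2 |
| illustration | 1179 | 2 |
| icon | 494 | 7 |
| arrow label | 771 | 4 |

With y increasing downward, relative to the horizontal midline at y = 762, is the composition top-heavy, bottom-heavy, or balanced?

top-heavy

Total weight = 5 + 2 + 2 + 7 + 4 = 20.
y: (5·354 + 2·1430 + 2·1179 + 7·494 + 4·771) / 20 = 13530 / 20 ≈ 676.50
676.5 vs midline 762 → top-heavy.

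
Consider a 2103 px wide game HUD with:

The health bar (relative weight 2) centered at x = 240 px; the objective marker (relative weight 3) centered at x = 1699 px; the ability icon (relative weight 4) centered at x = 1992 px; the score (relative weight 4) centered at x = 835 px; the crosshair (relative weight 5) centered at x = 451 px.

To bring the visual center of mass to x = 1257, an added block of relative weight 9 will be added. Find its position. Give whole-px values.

x ≈ 1644

After adding the added block, total weight = 2 + 3 + 4 + 4 + 5 + 9 = 27.
x: need Σw·x = 27·1257 = 33939. Existing = 2·240 + 3·1699 + 4·1992 + 4·835 + 5·451 = 19140. Remainder 14799 / 9 ≈ 1644.33.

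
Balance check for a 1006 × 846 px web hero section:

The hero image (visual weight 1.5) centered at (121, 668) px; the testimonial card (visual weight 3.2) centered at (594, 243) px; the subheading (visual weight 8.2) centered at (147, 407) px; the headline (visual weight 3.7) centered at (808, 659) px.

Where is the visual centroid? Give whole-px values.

Total weight = 1.5 + 3.2 + 8.2 + 3.7 = 16.6.
x: (1.5·121 + 3.2·594 + 8.2·147 + 3.7·808) / 16.6 = 6277.3 / 16.6 ≈ 378.15
y: (1.5·668 + 3.2·243 + 8.2·407 + 3.7·659) / 16.6 = 7555.3 / 16.6 ≈ 455.14

(378, 455)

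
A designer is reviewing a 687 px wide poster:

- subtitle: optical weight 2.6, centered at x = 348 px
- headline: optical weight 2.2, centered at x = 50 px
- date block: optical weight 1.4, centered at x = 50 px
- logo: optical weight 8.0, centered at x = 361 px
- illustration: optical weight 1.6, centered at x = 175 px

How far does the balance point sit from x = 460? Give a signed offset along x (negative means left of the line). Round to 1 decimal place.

≈ -190.8 px

Total weight = 2.6 + 2.2 + 1.4 + 8.0 + 1.6 = 15.8.
Σw·x = 2.6·348 + 2.2·50 + 1.4·50 + 8.0·361 + 1.6·175 = 4252.8, so x̄ = 4252.8/15.8 ≈ 269.16.
Difference: 269.16 − 460 ≈ -190.84.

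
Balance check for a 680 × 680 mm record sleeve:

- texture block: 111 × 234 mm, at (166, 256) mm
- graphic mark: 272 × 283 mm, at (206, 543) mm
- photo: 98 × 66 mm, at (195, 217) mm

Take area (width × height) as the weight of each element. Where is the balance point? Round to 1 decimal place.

(195.9, 455.6)

Taking area as weight: texture block 111·234 = 25974, graphic mark 272·283 = 76976, photo 98·66 = 6468. Sum 109418.
x-moment: 25974·166 + 76976·206 + 6468·195 = 21430000; centroid 21430000/109418 ≈ 195.85.
y-moment: 25974·256 + 76976·543 + 6468·217 = 49850868; centroid 49850868/109418 ≈ 455.60.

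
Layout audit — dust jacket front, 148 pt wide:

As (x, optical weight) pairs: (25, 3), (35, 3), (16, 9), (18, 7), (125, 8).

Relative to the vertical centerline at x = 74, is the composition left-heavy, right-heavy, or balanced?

Total weight = 3 + 3 + 9 + 7 + 8 = 30.
x: (3·25 + 3·35 + 9·16 + 7·18 + 8·125) / 30 = 1450 / 30 ≈ 48.33
48.3 vs midline 74 → left-heavy.

left-heavy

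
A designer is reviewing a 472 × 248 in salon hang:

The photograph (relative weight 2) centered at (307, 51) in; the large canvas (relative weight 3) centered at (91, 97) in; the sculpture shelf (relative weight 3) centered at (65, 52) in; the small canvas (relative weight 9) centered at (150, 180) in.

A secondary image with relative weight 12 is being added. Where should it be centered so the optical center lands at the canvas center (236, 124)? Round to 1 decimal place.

With the secondary image, Σw becomes 2 + 3 + 3 + 9 + 12 = 29.
x: need Σw·x = 29·236 = 6844. Existing = 2·307 + 3·91 + 3·65 + 9·150 = 2432. Remainder 4412 / 12 ≈ 367.67.
y: need Σw·y = 29·124 = 3596. Existing = 2·51 + 3·97 + 3·52 + 9·180 = 2169. Remainder 1427 / 12 ≈ 118.92.

(367.7, 118.9)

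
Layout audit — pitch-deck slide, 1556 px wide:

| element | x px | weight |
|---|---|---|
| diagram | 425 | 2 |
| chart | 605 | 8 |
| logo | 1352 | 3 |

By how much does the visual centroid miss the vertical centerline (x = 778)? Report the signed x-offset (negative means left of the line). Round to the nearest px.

≈ -28 px

Total weight = 2 + 8 + 3 = 13.
Σw·x = 2·425 + 8·605 + 3·1352 = 9746, so x̄ = 9746/13 ≈ 749.69.
Difference: 749.69 − 778 ≈ -28.31.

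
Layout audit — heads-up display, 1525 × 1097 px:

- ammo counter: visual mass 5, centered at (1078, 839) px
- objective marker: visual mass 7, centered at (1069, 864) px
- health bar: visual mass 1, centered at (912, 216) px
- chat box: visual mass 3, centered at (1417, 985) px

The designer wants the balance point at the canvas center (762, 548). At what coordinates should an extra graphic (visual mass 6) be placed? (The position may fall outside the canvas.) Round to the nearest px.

With the extra graphic, Σw becomes 5 + 7 + 1 + 3 + 6 = 22.
x: target moment 22×762 = 16764; current 5·1078 + 7·1069 + 1·912 + 3·1417 = 18036; the extra graphic supplies -1272, so x = -1272/6 ≈ -212.00.
y: target moment 22×548 = 12056; current 5·839 + 7·864 + 1·216 + 3·985 = 13414; the extra graphic supplies -1358, so y = -1358/6 ≈ -226.33.

(-212, -226)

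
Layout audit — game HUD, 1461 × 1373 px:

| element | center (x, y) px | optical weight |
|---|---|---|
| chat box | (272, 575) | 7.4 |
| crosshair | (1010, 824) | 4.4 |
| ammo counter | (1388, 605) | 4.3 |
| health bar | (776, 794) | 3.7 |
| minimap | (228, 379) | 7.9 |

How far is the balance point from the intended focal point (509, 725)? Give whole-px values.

≈ 171 px

Weights sum to 7.4 + 4.4 + 4.3 + 3.7 + 7.9 = 27.7.
Σw·x = 7.4·272 + 4.4·1010 + 4.3·1388 + 3.7·776 + 7.9·228 = 17097.6, so x̄ = 17097.6/27.7 ≈ 617.24.
Σw·y = 7.4·575 + 4.4·824 + 4.3·605 + 3.7·794 + 7.9·379 = 16414.0, so ȳ = 16414.0/27.7 ≈ 592.56.
Offset from (509, 725): Δx ≈ 108.24, Δy ≈ -132.44; distance = √(Δx² + Δy²) ≈ 171.04.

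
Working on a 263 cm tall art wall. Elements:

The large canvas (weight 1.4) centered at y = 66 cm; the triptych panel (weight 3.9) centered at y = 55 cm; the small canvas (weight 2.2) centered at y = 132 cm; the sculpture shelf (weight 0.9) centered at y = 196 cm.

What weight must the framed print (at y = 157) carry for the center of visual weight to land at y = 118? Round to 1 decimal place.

Known weights sum to 1.4 + 3.9 + 2.2 + 0.9 = 8.4; their moment is 1.4·66 + 3.9·55 + 2.2·132 + 0.9·196 = 773.7.
Balance at y = 118 requires (773.7 + w·157) / (8.4 + w) = 118.
Solving: w = (118·8.4 − 773.7) / (157 − 118) = 217.5 / 39 ≈ 5.58.

w ≈ 5.6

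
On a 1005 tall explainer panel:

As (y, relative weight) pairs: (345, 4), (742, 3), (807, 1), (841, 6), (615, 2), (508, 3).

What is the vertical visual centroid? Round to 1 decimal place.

Weights sum to 4 + 3 + 1 + 6 + 2 + 3 = 19.
y: (4·345 + 3·742 + 1·807 + 6·841 + 2·615 + 3·508) / 19 = 12213 / 19 ≈ 642.79

y ≈ 642.8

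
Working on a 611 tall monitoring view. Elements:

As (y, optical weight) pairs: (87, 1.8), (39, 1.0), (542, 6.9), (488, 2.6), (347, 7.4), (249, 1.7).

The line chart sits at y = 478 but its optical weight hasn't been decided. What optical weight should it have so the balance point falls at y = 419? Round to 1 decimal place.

Existing Σw = 21.4 (1.8 + 1.0 + 6.9 + 2.6 + 7.4 + 1.7); existing moment 1.8·87 + 1.0·39 + 6.9·542 + 2.6·488 + 7.4·347 + 1.7·249 = 8195.3.
For the centroid to hit 419: (8195.3 + w·478) / (21.4 + w) = 419.
Solving: w = (419·21.4 − 8195.3) / (478 − 419) = 771.3 / 59 ≈ 13.07.

w ≈ 13.1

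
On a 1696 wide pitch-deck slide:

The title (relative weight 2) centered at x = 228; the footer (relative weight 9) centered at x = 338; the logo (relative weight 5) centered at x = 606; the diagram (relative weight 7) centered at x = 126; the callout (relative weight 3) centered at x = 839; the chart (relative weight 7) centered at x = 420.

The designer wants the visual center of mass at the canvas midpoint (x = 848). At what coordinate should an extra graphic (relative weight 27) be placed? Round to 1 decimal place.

With the extra graphic, Σw becomes 2 + 9 + 5 + 7 + 3 + 7 + 27 = 60.
Along x: (12867 + 27·x) / 60 = 848 (existing moment 2·228 + 9·338 + 5·606 + 7·126 + 3·839 + 7·420 = 12867) ⇒ x = (50880 − 12867) / 27 ≈ 1407.89.

x ≈ 1407.9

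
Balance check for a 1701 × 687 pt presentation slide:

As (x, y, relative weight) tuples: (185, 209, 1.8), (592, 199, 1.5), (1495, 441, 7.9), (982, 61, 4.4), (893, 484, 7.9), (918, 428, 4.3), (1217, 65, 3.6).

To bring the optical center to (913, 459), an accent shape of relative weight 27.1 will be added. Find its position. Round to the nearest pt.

With the accent shape, Σw becomes 1.8 + 1.5 + 7.9 + 4.4 + 7.9 + 4.3 + 3.6 + 27.1 = 58.5.
x: target moment 58.5×913 = 53410.5; current 1.8·185 + 1.5·592 + 7.9·1495 + 4.4·982 + 7.9·893 + 4.3·918 + 3.6·1217 = 32735.6; the accent shape supplies 20674.9, so x = 20674.9/27.1 ≈ 762.91.
y: target moment 58.5×459 = 26851.5; current 1.8·209 + 1.5·199 + 7.9·441 + 4.4·61 + 7.9·484 + 4.3·428 + 3.6·65 = 10325.0; the accent shape supplies 16526.5, so y = 16526.5/27.1 ≈ 609.83.

(763, 610)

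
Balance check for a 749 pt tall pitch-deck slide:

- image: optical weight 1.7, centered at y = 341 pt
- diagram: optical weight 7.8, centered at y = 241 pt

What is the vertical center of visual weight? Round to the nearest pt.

Weights sum to 1.7 + 7.8 = 9.5.
Σw·y = 1.7·341 + 7.8·241 = 2459.5, so ȳ = 2459.5/9.5 ≈ 258.89.

y ≈ 259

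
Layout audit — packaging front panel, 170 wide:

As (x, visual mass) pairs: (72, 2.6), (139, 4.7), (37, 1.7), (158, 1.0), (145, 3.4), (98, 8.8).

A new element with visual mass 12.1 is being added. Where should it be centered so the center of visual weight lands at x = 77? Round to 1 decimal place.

x ≈ 18.5

After adding the new element, total weight = 2.6 + 4.7 + 1.7 + 1.0 + 3.4 + 8.8 + 12.1 = 34.3.
x: target moment 34.3×77 = 2641.1; current 2.6·72 + 4.7·139 + 1.7·37 + 1.0·158 + 3.4·145 + 8.8·98 = 2416.8; the new element supplies 224.3, so x = 224.3/12.1 ≈ 18.54.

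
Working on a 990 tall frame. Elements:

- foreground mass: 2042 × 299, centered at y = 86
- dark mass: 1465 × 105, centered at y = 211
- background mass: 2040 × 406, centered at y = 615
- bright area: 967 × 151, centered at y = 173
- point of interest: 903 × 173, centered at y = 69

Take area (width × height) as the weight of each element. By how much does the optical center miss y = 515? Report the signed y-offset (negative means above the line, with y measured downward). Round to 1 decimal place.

≈ -182.3

Areas → weights: foreground mass 2042·299 = 610558, dark mass 1465·105 = 153825, background mass 2040·406 = 828240, bright area 967·151 = 146017, point of interest 903·173 = 156219; Σw = 1894859.
y-moment: 610558·86 + 153825·211 + 828240·615 + 146017·173 + 156219·69 = 630372715; centroid 630372715/1894859 ≈ 332.68.
Difference: 332.68 − 515 ≈ -182.32.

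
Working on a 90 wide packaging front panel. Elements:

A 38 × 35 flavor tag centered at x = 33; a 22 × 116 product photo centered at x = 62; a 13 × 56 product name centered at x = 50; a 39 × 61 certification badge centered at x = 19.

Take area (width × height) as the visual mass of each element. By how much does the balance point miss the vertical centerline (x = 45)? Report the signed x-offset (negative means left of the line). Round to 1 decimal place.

≈ -4.4

Taking area as weight: flavor tag 38·35 = 1330, product photo 22·116 = 2552, product name 13·56 = 728, certification badge 39·61 = 2379. Sum 6989.
x-moment: 1330·33 + 2552·62 + 728·50 + 2379·19 = 283715; centroid 283715/6989 ≈ 40.59.
Against x = 45, that's 40.59 − 45 = -4.41.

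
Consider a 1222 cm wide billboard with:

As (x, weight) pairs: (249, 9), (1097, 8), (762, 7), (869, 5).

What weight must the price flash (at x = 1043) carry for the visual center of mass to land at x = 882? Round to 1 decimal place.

Known weights sum to 9 + 8 + 7 + 5 = 29; their moment is 9·249 + 8·1097 + 7·762 + 5·869 = 20696.
Set Σw·x/Σw = 882: (20696 + 1043w) = 882·(29 + w).
Rearranging, w·(1043 − 882) = 882·29 − 20696 = 4882, so w ≈ 4882/161 = 30.32.

w ≈ 30.3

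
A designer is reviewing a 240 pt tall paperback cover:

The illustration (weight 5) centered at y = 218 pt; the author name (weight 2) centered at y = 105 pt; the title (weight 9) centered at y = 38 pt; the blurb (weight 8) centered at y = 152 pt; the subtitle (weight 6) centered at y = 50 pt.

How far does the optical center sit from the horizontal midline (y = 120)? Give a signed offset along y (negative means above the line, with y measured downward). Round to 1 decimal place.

Σw = 5 + 2 + 9 + 8 + 6 = 30.
y: (5·218 + 2·105 + 9·38 + 8·152 + 6·50) / 30 = 3158 / 30 ≈ 105.27
Against y = 120, that's 105.27 − 120 = -14.73.

≈ -14.7 pt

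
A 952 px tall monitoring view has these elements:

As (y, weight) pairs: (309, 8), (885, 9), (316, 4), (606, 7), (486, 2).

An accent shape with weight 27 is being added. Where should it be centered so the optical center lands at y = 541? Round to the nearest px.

y ≈ 516

After adding the accent shape, total weight = 8 + 9 + 4 + 7 + 2 + 27 = 57.
y: target moment 57×541 = 30837; current 8·309 + 9·885 + 4·316 + 7·606 + 2·486 = 16915; the accent shape supplies 13922, so y = 13922/27 ≈ 515.63.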